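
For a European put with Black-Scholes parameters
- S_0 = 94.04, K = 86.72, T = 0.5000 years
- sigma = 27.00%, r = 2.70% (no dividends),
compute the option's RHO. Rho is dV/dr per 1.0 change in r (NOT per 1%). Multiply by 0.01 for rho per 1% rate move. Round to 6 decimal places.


d1 = 0.5906210793; d2 = 0.3997022484
phi(d1) = 0.3350903229; exp(-qT) = 1.0000000000; exp(-rT) = 0.9865907163
N(-d2) = 0.3446879179
Rho = -K*T*exp(-rT)*N(-d2) = -86.7200 * 0.5000 * 0.9865907163 * 0.3446879179 = -14.745257

Answer: Rho = -14.745257


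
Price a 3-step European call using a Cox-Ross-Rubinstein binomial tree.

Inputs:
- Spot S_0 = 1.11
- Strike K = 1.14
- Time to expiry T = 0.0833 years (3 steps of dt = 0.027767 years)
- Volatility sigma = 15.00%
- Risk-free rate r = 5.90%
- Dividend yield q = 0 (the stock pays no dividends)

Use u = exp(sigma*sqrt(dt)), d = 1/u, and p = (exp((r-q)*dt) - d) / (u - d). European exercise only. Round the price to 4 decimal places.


Answer: Price = V(0,0) = 0.0082

Derivation:
dt = T/N = 0.027767
u = exp(sigma*sqrt(dt)) = 1.025310; d = 1/u = 0.975315
p = (exp((r-q)*dt) - d) / (u - d) = 0.526546
Discount per step: exp(-r*dt) = 0.998363
Stock lattice S(k, i) with i counting down-moves:
  k=0: S(0,0) = 1.1100
  k=1: S(1,0) = 1.1381; S(1,1) = 1.0826
  k=2: S(2,0) = 1.1669; S(2,1) = 1.1100; S(2,2) = 1.0559
  k=3: S(3,0) = 1.1964; S(3,1) = 1.1381; S(3,2) = 1.0826; S(3,3) = 1.0298
Terminal payoffs V(N, i) = max(S_T - K, 0):
  V(3,0) = 0.056433; V(3,1) = 0.000000; V(3,2) = 0.000000; V(3,3) = 0.000000
Backward induction: V(k, i) = exp(-r*dt) * [p * V(k+1, i) + (1-p) * V(k+1, i+1)].
  V(2,0) = exp(-r*dt) * [p*0.056433 + (1-p)*0.000000] = 0.029666
  V(2,1) = exp(-r*dt) * [p*0.000000 + (1-p)*0.000000] = 0.000000
  V(2,2) = exp(-r*dt) * [p*0.000000 + (1-p)*0.000000] = 0.000000
  V(1,0) = exp(-r*dt) * [p*0.029666 + (1-p)*0.000000] = 0.015595
  V(1,1) = exp(-r*dt) * [p*0.000000 + (1-p)*0.000000] = 0.000000
  V(0,0) = exp(-r*dt) * [p*0.015595 + (1-p)*0.000000] = 0.008198


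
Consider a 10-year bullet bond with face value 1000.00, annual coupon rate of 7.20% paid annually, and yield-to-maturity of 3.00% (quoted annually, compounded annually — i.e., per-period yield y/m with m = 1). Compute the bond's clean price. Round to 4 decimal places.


Answer: Price = 1358.2685

Derivation:
Coupon per period c = face * coupon_rate / m = 72.000000
Periods per year m = 1; per-period yield y/m = 0.030000
Number of cashflows N = 10
Cashflows (t years, CF_t, discount factor 1/(1+y/m)^(m*t), PV):
  t = 1.0000: CF_t = 72.000000, DF = 0.970874, PV = 69.902913
  t = 2.0000: CF_t = 72.000000, DF = 0.942596, PV = 67.866905
  t = 3.0000: CF_t = 72.000000, DF = 0.915142, PV = 65.890199
  t = 4.0000: CF_t = 72.000000, DF = 0.888487, PV = 63.971067
  t = 5.0000: CF_t = 72.000000, DF = 0.862609, PV = 62.107832
  t = 6.0000: CF_t = 72.000000, DF = 0.837484, PV = 60.298866
  t = 7.0000: CF_t = 72.000000, DF = 0.813092, PV = 58.542589
  t = 8.0000: CF_t = 72.000000, DF = 0.789409, PV = 56.837465
  t = 9.0000: CF_t = 72.000000, DF = 0.766417, PV = 55.182005
  t = 10.0000: CF_t = 1072.000000, DF = 0.744094, PV = 797.668677
Price P = sum_t PV_t = 1358.268519


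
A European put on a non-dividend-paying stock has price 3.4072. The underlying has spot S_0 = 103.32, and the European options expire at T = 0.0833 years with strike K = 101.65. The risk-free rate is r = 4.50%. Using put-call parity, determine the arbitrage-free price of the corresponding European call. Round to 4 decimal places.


Put-call parity: C - P = S_0 * exp(-qT) - K * exp(-rT).
S_0 * exp(-qT) = 103.3200 * 1.00000000 = 103.32000000
K * exp(-rT) = 101.6500 * 0.99625852 = 101.26967824
C = P + S*exp(-qT) - K*exp(-rT)
C = 3.4072 + 103.32000000 - 101.26967824 = 5.4575

Answer: Call price = 5.4575


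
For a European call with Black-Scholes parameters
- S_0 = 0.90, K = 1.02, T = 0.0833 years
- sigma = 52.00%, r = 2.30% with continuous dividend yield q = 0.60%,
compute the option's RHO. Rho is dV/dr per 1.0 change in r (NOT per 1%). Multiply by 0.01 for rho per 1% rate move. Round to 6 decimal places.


Answer: Rho = 0.015619

Derivation:
d1 = -0.7494942691; d2 = -0.8995753138
phi(d1) = 0.3012516362; exp(-qT) = 0.9995003249; exp(-rT) = 0.9980859342
N(d2) = 0.1841731497
Rho = K*T*exp(-rT)*N(d2) = 1.0200 * 0.0833 * 0.9980859342 * 0.1841731497 = 0.015619


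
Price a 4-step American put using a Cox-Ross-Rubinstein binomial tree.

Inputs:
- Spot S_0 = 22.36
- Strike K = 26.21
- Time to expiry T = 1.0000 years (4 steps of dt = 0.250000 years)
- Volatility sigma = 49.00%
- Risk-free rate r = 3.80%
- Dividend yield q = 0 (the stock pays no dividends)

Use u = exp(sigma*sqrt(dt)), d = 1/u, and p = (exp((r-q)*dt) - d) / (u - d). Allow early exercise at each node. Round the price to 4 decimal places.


Answer: Price = V(0,0) = 6.5635

Derivation:
dt = T/N = 0.250000
u = exp(sigma*sqrt(dt)) = 1.277621; d = 1/u = 0.782705
p = (exp((r-q)*dt) - d) / (u - d) = 0.458341
Discount per step: exp(-r*dt) = 0.990545
Stock lattice S(k, i) with i counting down-moves:
  k=0: S(0,0) = 22.3600
  k=1: S(1,0) = 28.5676; S(1,1) = 17.5013
  k=2: S(2,0) = 36.4986; S(2,1) = 22.3600; S(2,2) = 13.6983
  k=3: S(3,0) = 46.6314; S(3,1) = 28.5676; S(3,2) = 17.5013; S(3,3) = 10.7217
  k=4: S(4,0) = 59.5772; S(4,1) = 36.4986; S(4,2) = 22.3600; S(4,3) = 13.6983; S(4,4) = 8.3920
Terminal payoffs V(N, i) = max(K - S_T, 0):
  V(4,0) = 0.000000; V(4,1) = 0.000000; V(4,2) = 3.850000; V(4,3) = 12.511674; V(4,4) = 17.818044
Backward induction: V(k, i) = exp(-r*dt) * [p * V(k+1, i) + (1-p) * V(k+1, i+1)]; then take max(V_cont, immediate exercise) for American.
  V(3,0) = exp(-r*dt) * [p*0.000000 + (1-p)*0.000000] = 0.000000; exercise = 0.000000; V(3,0) = max -> 0.000000
  V(3,1) = exp(-r*dt) * [p*0.000000 + (1-p)*3.850000] = 2.065669; exercise = 0.000000; V(3,1) = max -> 2.065669
  V(3,2) = exp(-r*dt) * [p*3.850000 + (1-p)*12.511674] = 8.460911; exercise = 8.708727; V(3,2) = max -> 8.708727
  V(3,3) = exp(-r*dt) * [p*12.511674 + (1-p)*17.818044] = 15.240442; exercise = 15.488258; V(3,3) = max -> 15.488258
  V(2,0) = exp(-r*dt) * [p*0.000000 + (1-p)*2.065669] = 1.108309; exercise = 0.000000; V(2,0) = max -> 1.108309
  V(2,1) = exp(-r*dt) * [p*2.065669 + (1-p)*8.708727] = 5.610387; exercise = 3.850000; V(2,1) = max -> 5.610387
  V(2,2) = exp(-r*dt) * [p*8.708727 + (1-p)*15.488258] = 12.263858; exercise = 12.511674; V(2,2) = max -> 12.511674
  V(1,0) = exp(-r*dt) * [p*1.108309 + (1-p)*5.610387] = 3.513363; exercise = 0.000000; V(1,0) = max -> 3.513363
  V(1,1) = exp(-r*dt) * [p*5.610387 + (1-p)*12.511674] = 9.260140; exercise = 8.708727; V(1,1) = max -> 9.260140
  V(0,0) = exp(-r*dt) * [p*3.513363 + (1-p)*9.260140] = 6.563505; exercise = 3.850000; V(0,0) = max -> 6.563505


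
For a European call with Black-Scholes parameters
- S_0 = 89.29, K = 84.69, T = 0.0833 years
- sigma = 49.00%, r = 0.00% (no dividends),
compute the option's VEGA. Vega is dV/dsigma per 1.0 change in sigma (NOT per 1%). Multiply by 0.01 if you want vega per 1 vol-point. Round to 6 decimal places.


Answer: Vega = 9.313023

Derivation:
d1 = 0.4447108726; d2 = 0.3032883497
phi(d1) = 0.3613810225; exp(-qT) = 1.0000000000; exp(-rT) = 1.0000000000
Vega = S * exp(-qT) * phi(d1) * sqrt(T) = 89.2900 * 1.0000000000 * 0.3613810225 * 0.2886173938 = 9.313023


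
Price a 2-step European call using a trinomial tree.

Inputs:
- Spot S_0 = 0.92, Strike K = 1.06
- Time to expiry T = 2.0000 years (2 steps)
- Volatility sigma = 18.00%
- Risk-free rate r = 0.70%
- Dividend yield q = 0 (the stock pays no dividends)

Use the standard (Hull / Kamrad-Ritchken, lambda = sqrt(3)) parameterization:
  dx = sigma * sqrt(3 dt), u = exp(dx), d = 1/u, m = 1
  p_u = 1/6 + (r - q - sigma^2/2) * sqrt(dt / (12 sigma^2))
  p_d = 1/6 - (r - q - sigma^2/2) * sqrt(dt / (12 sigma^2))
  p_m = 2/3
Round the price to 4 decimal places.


dt = T/N = 1.000000; dx = sigma*sqrt(3*dt) = 0.311769
u = exp(dx) = 1.365839; d = 1/u = 0.732151
p_u = 0.151912, p_m = 0.666667, p_d = 0.181421
Discount per step: exp(-r*dt) = 0.993024
Stock lattice S(k, j) with j the centered position index:
  k=0: S(0,+0) = 0.9200
  k=1: S(1,-1) = 0.6736; S(1,+0) = 0.9200; S(1,+1) = 1.2566
  k=2: S(2,-2) = 0.4932; S(2,-1) = 0.6736; S(2,+0) = 0.9200; S(2,+1) = 1.2566; S(2,+2) = 1.7163
Terminal payoffs V(N, j) = max(S_T - K, 0):
  V(2,-2) = 0.000000; V(2,-1) = 0.000000; V(2,+0) = 0.000000; V(2,+1) = 0.196572; V(2,+2) = 0.656276
Backward induction: V(k, j) = exp(-r*dt) * [p_u * V(k+1, j+1) + p_m * V(k+1, j) + p_d * V(k+1, j-1)]
  V(1,-1) = exp(-r*dt) * [p_u*0.000000 + p_m*0.000000 + p_d*0.000000] = 0.000000
  V(1,+0) = exp(-r*dt) * [p_u*0.196572 + p_m*0.000000 + p_d*0.000000] = 0.029653
  V(1,+1) = exp(-r*dt) * [p_u*0.656276 + p_m*0.196572 + p_d*0.000000] = 0.229135
  V(0,+0) = exp(-r*dt) * [p_u*0.229135 + p_m*0.029653 + p_d*0.000000] = 0.054197

Answer: Price = V(0,0) = 0.0542


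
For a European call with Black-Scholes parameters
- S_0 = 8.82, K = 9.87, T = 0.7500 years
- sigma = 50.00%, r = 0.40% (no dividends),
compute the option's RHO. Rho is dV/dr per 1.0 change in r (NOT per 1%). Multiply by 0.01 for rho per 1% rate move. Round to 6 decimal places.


d1 = -0.0363222219; d2 = -0.4693349238
phi(d1) = 0.3986792041; exp(-qT) = 1.0000000000; exp(-rT) = 0.9970044955
N(d2) = 0.3194151280
Rho = K*T*exp(-rT)*N(d2) = 9.8700 * 0.7500 * 0.9970044955 * 0.3194151280 = 2.357388

Answer: Rho = 2.357388


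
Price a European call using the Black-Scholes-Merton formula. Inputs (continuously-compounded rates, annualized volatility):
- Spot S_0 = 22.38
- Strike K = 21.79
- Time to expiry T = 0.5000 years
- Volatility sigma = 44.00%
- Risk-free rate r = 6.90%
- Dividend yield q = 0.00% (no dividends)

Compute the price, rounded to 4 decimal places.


Answer: Price = 3.4004

Derivation:
d1 = (ln(S/K) + (r - q + 0.5*sigma^2) * T) / (sigma * sqrt(T)) = 0.35232095
d2 = d1 - sigma * sqrt(T) = 0.04119396
exp(-rT) = 0.96608834; exp(-qT) = 1.00000000
C = S_0 * exp(-qT) * N(d1) - K * exp(-rT) * N(d2)
N(d1) = 0.63770121; N(d2) = 0.51642937
C = 22.3800 * 1.00000000 * 0.63770121 - 21.7900 * 0.96608834 * 0.51642937 = 3.4004


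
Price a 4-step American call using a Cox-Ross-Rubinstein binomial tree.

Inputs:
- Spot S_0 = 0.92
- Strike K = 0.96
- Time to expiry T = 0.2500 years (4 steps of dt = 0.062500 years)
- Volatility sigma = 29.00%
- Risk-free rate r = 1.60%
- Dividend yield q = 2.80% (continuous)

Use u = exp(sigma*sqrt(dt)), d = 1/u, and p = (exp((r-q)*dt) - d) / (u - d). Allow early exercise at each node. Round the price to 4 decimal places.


dt = T/N = 0.062500
u = exp(sigma*sqrt(dt)) = 1.075193; d = 1/u = 0.930066
p = (exp((r-q)*dt) - d) / (u - d) = 0.476717
Discount per step: exp(-r*dt) = 0.999000
Stock lattice S(k, i) with i counting down-moves:
  k=0: S(0,0) = 0.9200
  k=1: S(1,0) = 0.9892; S(1,1) = 0.8557
  k=2: S(2,0) = 1.0636; S(2,1) = 0.9200; S(2,2) = 0.7958
  k=3: S(3,0) = 1.1435; S(3,1) = 0.9892; S(3,2) = 0.8557; S(3,3) = 0.7402
  k=4: S(4,0) = 1.2295; S(4,1) = 1.0636; S(4,2) = 0.9200; S(4,3) = 0.7958; S(4,4) = 0.6884
Terminal payoffs V(N, i) = max(S_T - K, 0):
  V(4,0) = 0.269513; V(4,1) = 0.103556; V(4,2) = 0.000000; V(4,3) = 0.000000; V(4,4) = 0.000000
Backward induction: V(k, i) = exp(-r*dt) * [p * V(k+1, i) + (1-p) * V(k+1, i+1)]; then take max(V_cont, immediate exercise) for American.
  V(3,0) = exp(-r*dt) * [p*0.269513 + (1-p)*0.103556] = 0.182488; exercise = 0.183528; V(3,0) = max -> 0.183528
  V(3,1) = exp(-r*dt) * [p*0.103556 + (1-p)*0.000000] = 0.049318; exercise = 0.029177; V(3,1) = max -> 0.049318
  V(3,2) = exp(-r*dt) * [p*0.000000 + (1-p)*0.000000] = 0.000000; exercise = 0.000000; V(3,2) = max -> 0.000000
  V(3,3) = exp(-r*dt) * [p*0.000000 + (1-p)*0.000000] = 0.000000; exercise = 0.000000; V(3,3) = max -> 0.000000
  V(2,0) = exp(-r*dt) * [p*0.183528 + (1-p)*0.049318] = 0.113185; exercise = 0.103556; V(2,0) = max -> 0.113185
  V(2,1) = exp(-r*dt) * [p*0.049318 + (1-p)*0.000000] = 0.023487; exercise = 0.000000; V(2,1) = max -> 0.023487
  V(2,2) = exp(-r*dt) * [p*0.000000 + (1-p)*0.000000] = 0.000000; exercise = 0.000000; V(2,2) = max -> 0.000000
  V(1,0) = exp(-r*dt) * [p*0.113185 + (1-p)*0.023487] = 0.066181; exercise = 0.029177; V(1,0) = max -> 0.066181
  V(1,1) = exp(-r*dt) * [p*0.023487 + (1-p)*0.000000] = 0.011186; exercise = 0.000000; V(1,1) = max -> 0.011186
  V(0,0) = exp(-r*dt) * [p*0.066181 + (1-p)*0.011186] = 0.037366; exercise = 0.000000; V(0,0) = max -> 0.037366

Answer: Price = V(0,0) = 0.0374


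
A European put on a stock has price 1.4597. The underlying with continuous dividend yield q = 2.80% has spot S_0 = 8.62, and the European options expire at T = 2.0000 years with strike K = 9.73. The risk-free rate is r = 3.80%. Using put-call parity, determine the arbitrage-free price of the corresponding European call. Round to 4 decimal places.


Answer: Call price = 0.5923

Derivation:
Put-call parity: C - P = S_0 * exp(-qT) - K * exp(-rT).
S_0 * exp(-qT) = 8.6200 * 0.94553914 = 8.15054735
K * exp(-rT) = 9.7300 * 0.92681621 = 9.01792169
C = P + S*exp(-qT) - K*exp(-rT)
C = 1.4597 + 8.15054735 - 9.01792169 = 0.5923


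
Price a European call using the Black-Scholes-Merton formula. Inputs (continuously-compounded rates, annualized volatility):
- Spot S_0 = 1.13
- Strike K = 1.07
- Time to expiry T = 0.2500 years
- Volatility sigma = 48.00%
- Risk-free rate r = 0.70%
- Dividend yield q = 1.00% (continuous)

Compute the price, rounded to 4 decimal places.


d1 = (ln(S/K) + (r - q + 0.5*sigma^2) * T) / (sigma * sqrt(T)) = 0.34420410
d2 = d1 - sigma * sqrt(T) = 0.10420410
exp(-rT) = 0.99825153; exp(-qT) = 0.99750312
C = S_0 * exp(-qT) * N(d1) - K * exp(-rT) * N(d2)
N(d1) = 0.63465360; N(d2) = 0.54149631
C = 1.1300 * 0.99750312 * 0.63465360 - 1.0700 * 0.99825153 * 0.54149631 = 0.1370

Answer: Price = 0.1370


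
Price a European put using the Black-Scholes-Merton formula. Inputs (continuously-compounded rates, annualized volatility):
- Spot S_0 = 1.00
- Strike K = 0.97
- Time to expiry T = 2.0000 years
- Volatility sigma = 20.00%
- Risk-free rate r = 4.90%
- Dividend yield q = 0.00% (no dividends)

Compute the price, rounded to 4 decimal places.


d1 = (ln(S/K) + (r - q + 0.5*sigma^2) * T) / (sigma * sqrt(T)) = 0.59559324
d2 = d1 - sigma * sqrt(T) = 0.31275053
exp(-rT) = 0.90664890; exp(-qT) = 1.00000000
P = K * exp(-rT) * N(-d2) - S_0 * exp(-qT) * N(-d1)
N(-d1) = 0.27572350; N(-d2) = 0.37723510
P = 0.9700 * 0.90664890 * 0.37723510 - 1.0000 * 1.00000000 * 0.27572350 = 0.0560

Answer: Price = 0.0560


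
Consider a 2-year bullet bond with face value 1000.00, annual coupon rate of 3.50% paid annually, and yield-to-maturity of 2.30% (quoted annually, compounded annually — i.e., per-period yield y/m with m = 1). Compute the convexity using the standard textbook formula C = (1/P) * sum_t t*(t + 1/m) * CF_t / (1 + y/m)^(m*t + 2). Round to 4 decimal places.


Coupon per period c = face * coupon_rate / m = 35.000000
Periods per year m = 1; per-period yield y/m = 0.023000
Number of cashflows N = 2
Cashflows (t years, CF_t, discount factor 1/(1+y/m)^(m*t), PV):
  t = 1.0000: CF_t = 35.000000, DF = 0.977517, PV = 34.213099
  t = 2.0000: CF_t = 1035.000000, DF = 0.955540, PV = 988.983583
Price P = sum_t PV_t = 1023.196682
Convexity numerator sum_t t*(t + 1/m) * CF_t / (1+y/m)^(m*t + 2):
  t = 1.0000: term = 65.383948
  t = 2.0000: term = 5670.078419
Convexity = (1/P) * sum = 5735.462366 / 1023.196682 = 5.605435

Answer: Convexity = 5.6054


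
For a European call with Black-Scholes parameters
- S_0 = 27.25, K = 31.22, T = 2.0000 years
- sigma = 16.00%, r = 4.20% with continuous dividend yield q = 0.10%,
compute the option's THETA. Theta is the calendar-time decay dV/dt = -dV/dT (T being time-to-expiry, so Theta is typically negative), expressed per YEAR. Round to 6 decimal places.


d1 = -0.1255352919; d2 = -0.3518094619
phi(d1) = 0.3958111450; exp(-qT) = 0.9980019987; exp(-rT) = 0.9194312561
Theta = -S*exp(-qT)*phi(d1)*sigma/(2*sqrt(T)) - r*K*exp(-rT)*N(d2) + q*S*exp(-qT)*N(d1)
N(d1) = 0.4500498936; N(d2) = 0.3624905810; sqrt(T) = 1.4142135624
Term 1 = -27.2500 * 0.9980019987 * 0.3958111450 * 0.1600 / (2 * 1.4142135624) = -0.6089209629
Term 2 = -0.0420 * 31.2200 * 0.9194312561 * 0.3624905810 = -0.4370168466
Term 3 = 0.0010 * 27.2500 * 0.9980019987 * 0.4500498936 = 0.0122393564
Theta = -0.6089209629 + (-0.4370168466) + (0.0122393564) = -1.033698

Answer: Theta = -1.033698


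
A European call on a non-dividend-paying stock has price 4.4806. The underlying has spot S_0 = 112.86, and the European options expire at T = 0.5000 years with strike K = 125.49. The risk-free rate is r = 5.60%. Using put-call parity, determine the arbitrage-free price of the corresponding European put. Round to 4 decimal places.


Put-call parity: C - P = S_0 * exp(-qT) - K * exp(-rT).
S_0 * exp(-qT) = 112.8600 * 1.00000000 = 112.86000000
K * exp(-rT) = 125.4900 * 0.97238837 = 122.02501615
P = C - S*exp(-qT) + K*exp(-rT)
P = 4.4806 - 112.86000000 + 122.02501615 = 13.6456

Answer: Put price = 13.6456


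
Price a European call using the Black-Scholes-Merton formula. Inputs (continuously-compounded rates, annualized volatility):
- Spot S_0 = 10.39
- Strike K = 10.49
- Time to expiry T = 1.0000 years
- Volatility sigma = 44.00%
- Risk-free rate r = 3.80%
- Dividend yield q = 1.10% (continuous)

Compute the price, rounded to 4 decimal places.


Answer: Price = 1.8641

Derivation:
d1 = (ln(S/K) + (r - q + 0.5*sigma^2) * T) / (sigma * sqrt(T)) = 0.25959405
d2 = d1 - sigma * sqrt(T) = -0.18040595
exp(-rT) = 0.96271294; exp(-qT) = 0.98906028
C = S_0 * exp(-qT) * N(d1) - K * exp(-rT) * N(d2)
N(d1) = 0.60241154; N(d2) = 0.42841694
C = 10.3900 * 0.98906028 * 0.60241154 - 10.4900 * 0.96271294 * 0.42841694 = 1.8641


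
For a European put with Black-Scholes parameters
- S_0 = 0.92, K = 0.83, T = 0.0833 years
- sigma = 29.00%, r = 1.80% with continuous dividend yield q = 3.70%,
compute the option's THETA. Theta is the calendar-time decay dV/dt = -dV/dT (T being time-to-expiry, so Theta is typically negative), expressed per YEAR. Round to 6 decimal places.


d1 = 1.2529179425; d2 = 1.1692188983
phi(d1) = 0.1819833247; exp(-qT) = 0.9969226448; exp(-rT) = 0.9985017235
Theta = -S*exp(-qT)*phi(d1)*sigma/(2*sqrt(T)) + r*K*exp(-rT)*N(-d2) - q*S*exp(-qT)*N(-d1)
N(-d1) = 0.1051177857; N(-d2) = 0.1211577245; sqrt(T) = 0.2886173938
Term 1 = -0.9200 * 0.9969226448 * 0.1819833247 * 0.2900 / (2 * 0.2886173938) = -0.0838545022
Term 2 = 0.0180 * 0.8300 * 0.9985017235 * 0.1211577245 = 0.0018073844
Term 3 = -0.0370 * 0.9200 * 0.9969226448 * 0.1051177857 = -0.0035671980
Theta = -0.0838545022 + (0.0018073844) + (-0.0035671980) = -0.085614

Answer: Theta = -0.085614


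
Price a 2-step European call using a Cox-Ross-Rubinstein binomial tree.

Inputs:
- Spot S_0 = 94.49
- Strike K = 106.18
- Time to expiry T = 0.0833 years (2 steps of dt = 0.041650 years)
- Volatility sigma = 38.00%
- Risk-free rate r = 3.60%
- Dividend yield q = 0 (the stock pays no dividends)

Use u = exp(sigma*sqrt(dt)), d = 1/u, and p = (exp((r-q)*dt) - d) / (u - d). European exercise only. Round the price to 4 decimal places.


dt = T/N = 0.041650
u = exp(sigma*sqrt(dt)) = 1.080638; d = 1/u = 0.925379
p = (exp((r-q)*dt) - d) / (u - d) = 0.490286
Discount per step: exp(-r*dt) = 0.998502
Stock lattice S(k, i) with i counting down-moves:
  k=0: S(0,0) = 94.4900
  k=1: S(1,0) = 102.1095; S(1,1) = 87.4391
  k=2: S(2,0) = 110.3434; S(2,1) = 94.4900; S(2,2) = 80.9143
Terminal payoffs V(N, i) = max(S_T - K, 0):
  V(2,0) = 4.163401; V(2,1) = 0.000000; V(2,2) = 0.000000
Backward induction: V(k, i) = exp(-r*dt) * [p * V(k+1, i) + (1-p) * V(k+1, i+1)].
  V(1,0) = exp(-r*dt) * [p*4.163401 + (1-p)*0.000000] = 2.038201
  V(1,1) = exp(-r*dt) * [p*0.000000 + (1-p)*0.000000] = 0.000000
  V(0,0) = exp(-r*dt) * [p*2.038201 + (1-p)*0.000000] = 0.997805

Answer: Price = V(0,0) = 0.9978


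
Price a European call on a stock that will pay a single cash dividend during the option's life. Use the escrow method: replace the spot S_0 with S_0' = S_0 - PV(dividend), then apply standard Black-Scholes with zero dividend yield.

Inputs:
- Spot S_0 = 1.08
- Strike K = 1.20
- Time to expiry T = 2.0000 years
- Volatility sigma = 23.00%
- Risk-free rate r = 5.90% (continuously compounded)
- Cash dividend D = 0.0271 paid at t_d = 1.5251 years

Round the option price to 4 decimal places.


Answer: Price = 0.1315

Derivation:
PV(D) = D * exp(-r * t_d) = 0.0271 * 0.91394864 = 0.02476801
S_0' = S_0 - PV(D) = 1.0800 - 0.02476801 = 1.05523199
d1 = (ln(S_0'/K) + (r + sigma^2/2)*T) / (sigma*sqrt(T)) = 0.13016632
d2 = d1 - sigma*sqrt(T) = -0.19510280
exp(-rT) = 0.88869605
N(d1) = 0.55178258; N(d2) = 0.42265623
C = S_0' * N(d1) - K * exp(-rT) * N(d2) = 1.05523199 * 0.55178258 - 1.2000 * 0.88869605 * 0.42265623 = 0.1315


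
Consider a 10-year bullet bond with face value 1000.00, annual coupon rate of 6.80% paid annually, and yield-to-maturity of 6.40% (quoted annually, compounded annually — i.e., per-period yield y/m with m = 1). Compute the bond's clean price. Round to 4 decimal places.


Answer: Price = 1028.8904

Derivation:
Coupon per period c = face * coupon_rate / m = 68.000000
Periods per year m = 1; per-period yield y/m = 0.064000
Number of cashflows N = 10
Cashflows (t years, CF_t, discount factor 1/(1+y/m)^(m*t), PV):
  t = 1.0000: CF_t = 68.000000, DF = 0.939850, PV = 63.909774
  t = 2.0000: CF_t = 68.000000, DF = 0.883317, PV = 60.065577
  t = 3.0000: CF_t = 68.000000, DF = 0.830185, PV = 56.452610
  t = 4.0000: CF_t = 68.000000, DF = 0.780249, PV = 53.056965
  t = 5.0000: CF_t = 68.000000, DF = 0.733317, PV = 49.865568
  t = 6.0000: CF_t = 68.000000, DF = 0.689208, PV = 46.866136
  t = 7.0000: CF_t = 68.000000, DF = 0.647752, PV = 44.047120
  t = 8.0000: CF_t = 68.000000, DF = 0.608789, PV = 41.397669
  t = 9.0000: CF_t = 68.000000, DF = 0.572170, PV = 38.907584
  t = 10.0000: CF_t = 1068.000000, DF = 0.537754, PV = 574.321366
Price P = sum_t PV_t = 1028.890370


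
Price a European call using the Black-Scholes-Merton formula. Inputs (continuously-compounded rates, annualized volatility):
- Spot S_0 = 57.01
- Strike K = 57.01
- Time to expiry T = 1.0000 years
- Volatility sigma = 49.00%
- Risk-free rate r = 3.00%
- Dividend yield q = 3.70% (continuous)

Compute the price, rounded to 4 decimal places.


Answer: Price = 10.4786

Derivation:
d1 = (ln(S/K) + (r - q + 0.5*sigma^2) * T) / (sigma * sqrt(T)) = 0.23071429
d2 = d1 - sigma * sqrt(T) = -0.25928571
exp(-rT) = 0.97044553; exp(-qT) = 0.96367614
C = S_0 * exp(-qT) * N(d1) - K * exp(-rT) * N(d2)
N(d1) = 0.59123161; N(d2) = 0.39770740
C = 57.0100 * 0.96367614 * 0.59123161 - 57.0100 * 0.97044553 * 0.39770740 = 10.4786


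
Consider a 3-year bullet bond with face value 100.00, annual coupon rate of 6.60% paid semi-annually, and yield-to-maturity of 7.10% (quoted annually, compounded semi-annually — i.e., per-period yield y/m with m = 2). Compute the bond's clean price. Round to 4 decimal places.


Coupon per period c = face * coupon_rate / m = 3.300000
Periods per year m = 2; per-period yield y/m = 0.035500
Number of cashflows N = 6
Cashflows (t years, CF_t, discount factor 1/(1+y/m)^(m*t), PV):
  t = 0.5000: CF_t = 3.300000, DF = 0.965717, PV = 3.186866
  t = 1.0000: CF_t = 3.300000, DF = 0.932609, PV = 3.077611
  t = 1.5000: CF_t = 3.300000, DF = 0.900637, PV = 2.972101
  t = 2.0000: CF_t = 3.300000, DF = 0.869760, PV = 2.870209
  t = 2.5000: CF_t = 3.300000, DF = 0.839942, PV = 2.771810
  t = 3.0000: CF_t = 103.300000, DF = 0.811147, PV = 83.791449
Price P = sum_t PV_t = 98.670047

Answer: Price = 98.6700


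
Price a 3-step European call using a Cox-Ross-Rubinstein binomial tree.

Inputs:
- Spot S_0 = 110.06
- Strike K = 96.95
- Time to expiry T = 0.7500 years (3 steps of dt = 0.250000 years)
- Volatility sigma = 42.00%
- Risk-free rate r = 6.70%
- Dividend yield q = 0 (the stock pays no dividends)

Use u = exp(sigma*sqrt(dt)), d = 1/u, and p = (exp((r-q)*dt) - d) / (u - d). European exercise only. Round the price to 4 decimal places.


Answer: Price = V(0,0) = 25.5911

Derivation:
dt = T/N = 0.250000
u = exp(sigma*sqrt(dt)) = 1.233678; d = 1/u = 0.810584
p = (exp((r-q)*dt) - d) / (u - d) = 0.487615
Discount per step: exp(-r*dt) = 0.983390
Stock lattice S(k, i) with i counting down-moves:
  k=0: S(0,0) = 110.0600
  k=1: S(1,0) = 135.7786; S(1,1) = 89.2129
  k=2: S(2,0) = 167.5071; S(2,1) = 110.0600; S(2,2) = 72.3146
  k=3: S(3,0) = 206.6498; S(3,1) = 135.7786; S(3,2) = 89.2129; S(3,3) = 58.6171
Terminal payoffs V(N, i) = max(S_T - K, 0):
  V(3,0) = 109.699820; V(3,1) = 38.828607; V(3,2) = 0.000000; V(3,3) = 0.000000
Backward induction: V(k, i) = exp(-r*dt) * [p * V(k+1, i) + (1-p) * V(k+1, i+1)].
  V(2,0) = exp(-r*dt) * [p*109.699820 + (1-p)*38.828607] = 72.167477
  V(2,1) = exp(-r*dt) * [p*38.828607 + (1-p)*0.000000] = 18.618912
  V(2,2) = exp(-r*dt) * [p*0.000000 + (1-p)*0.000000] = 0.000000
  V(1,0) = exp(-r*dt) * [p*72.167477 + (1-p)*18.618912] = 43.986999
  V(1,1) = exp(-r*dt) * [p*18.618912 + (1-p)*0.000000] = 8.928053
  V(0,0) = exp(-r*dt) * [p*43.986999 + (1-p)*8.928053] = 25.591055


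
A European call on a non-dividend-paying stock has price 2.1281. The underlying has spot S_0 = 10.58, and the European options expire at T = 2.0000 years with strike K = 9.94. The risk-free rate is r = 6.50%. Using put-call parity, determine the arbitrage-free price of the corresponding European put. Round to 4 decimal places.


Put-call parity: C - P = S_0 * exp(-qT) - K * exp(-rT).
S_0 * exp(-qT) = 10.5800 * 1.00000000 = 10.58000000
K * exp(-rT) = 9.9400 * 0.87809543 = 8.72826858
P = C - S*exp(-qT) + K*exp(-rT)
P = 2.1281 - 10.58000000 + 8.72826858 = 0.2764

Answer: Put price = 0.2764


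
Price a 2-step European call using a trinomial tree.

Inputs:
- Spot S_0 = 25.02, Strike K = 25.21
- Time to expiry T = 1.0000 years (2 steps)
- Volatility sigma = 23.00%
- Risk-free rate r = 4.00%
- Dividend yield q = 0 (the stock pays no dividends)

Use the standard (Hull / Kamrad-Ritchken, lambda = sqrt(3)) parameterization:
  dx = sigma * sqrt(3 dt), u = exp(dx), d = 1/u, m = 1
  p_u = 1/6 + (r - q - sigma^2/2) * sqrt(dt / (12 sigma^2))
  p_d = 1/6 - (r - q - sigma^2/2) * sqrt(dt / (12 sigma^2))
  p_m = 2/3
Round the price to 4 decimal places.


Answer: Price = V(0,0) = 2.3950

Derivation:
dt = T/N = 0.500000; dx = sigma*sqrt(3*dt) = 0.281691
u = exp(dx) = 1.325370; d = 1/u = 0.754507
p_u = 0.178692, p_m = 0.666667, p_d = 0.154641
Discount per step: exp(-r*dt) = 0.980199
Stock lattice S(k, j) with j the centered position index:
  k=0: S(0,+0) = 25.0200
  k=1: S(1,-1) = 18.8778; S(1,+0) = 25.0200; S(1,+1) = 33.1607
  k=2: S(2,-2) = 14.2434; S(2,-1) = 18.8778; S(2,+0) = 25.0200; S(2,+1) = 33.1607; S(2,+2) = 43.9502
Terminal payoffs V(N, j) = max(S_T - K, 0):
  V(2,-2) = 0.000000; V(2,-1) = 0.000000; V(2,+0) = 0.000000; V(2,+1) = 7.950746; V(2,+2) = 18.740243
Backward induction: V(k, j) = exp(-r*dt) * [p_u * V(k+1, j+1) + p_m * V(k+1, j) + p_d * V(k+1, j-1)]
  V(1,-1) = exp(-r*dt) * [p_u*0.000000 + p_m*0.000000 + p_d*0.000000] = 0.000000
  V(1,+0) = exp(-r*dt) * [p_u*7.950746 + p_m*0.000000 + p_d*0.000000] = 1.392604
  V(1,+1) = exp(-r*dt) * [p_u*18.740243 + p_m*7.950746 + p_d*0.000000] = 8.477967
  V(0,+0) = exp(-r*dt) * [p_u*8.477967 + p_m*1.392604 + p_d*0.000000] = 2.394968


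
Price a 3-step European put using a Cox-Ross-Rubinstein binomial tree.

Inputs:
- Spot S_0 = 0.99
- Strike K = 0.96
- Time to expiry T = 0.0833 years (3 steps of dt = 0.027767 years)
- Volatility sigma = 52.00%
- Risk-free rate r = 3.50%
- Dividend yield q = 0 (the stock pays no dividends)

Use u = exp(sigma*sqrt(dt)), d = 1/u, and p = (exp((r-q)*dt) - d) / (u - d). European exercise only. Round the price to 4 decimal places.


Answer: Price = V(0,0) = 0.0471

Derivation:
dt = T/N = 0.027767
u = exp(sigma*sqrt(dt)) = 1.090514; d = 1/u = 0.916999
p = (exp((r-q)*dt) - d) / (u - d) = 0.483955
Discount per step: exp(-r*dt) = 0.999029
Stock lattice S(k, i) with i counting down-moves:
  k=0: S(0,0) = 0.9900
  k=1: S(1,0) = 1.0796; S(1,1) = 0.9078
  k=2: S(2,0) = 1.1773; S(2,1) = 0.9900; S(2,2) = 0.8325
  k=3: S(3,0) = 1.2839; S(3,1) = 1.0796; S(3,2) = 0.9078; S(3,3) = 0.7634
Terminal payoffs V(N, i) = max(K - S_T, 0):
  V(3,0) = 0.000000; V(3,1) = 0.000000; V(3,2) = 0.052171; V(3,3) = 0.196619
Backward induction: V(k, i) = exp(-r*dt) * [p * V(k+1, i) + (1-p) * V(k+1, i+1)].
  V(2,0) = exp(-r*dt) * [p*0.000000 + (1-p)*0.000000] = 0.000000
  V(2,1) = exp(-r*dt) * [p*0.000000 + (1-p)*0.052171] = 0.026897
  V(2,2) = exp(-r*dt) * [p*0.052171 + (1-p)*0.196619] = 0.126590
  V(1,0) = exp(-r*dt) * [p*0.000000 + (1-p)*0.026897] = 0.013866
  V(1,1) = exp(-r*dt) * [p*0.026897 + (1-p)*0.126590] = 0.078267
  V(0,0) = exp(-r*dt) * [p*0.013866 + (1-p)*0.078267] = 0.047054


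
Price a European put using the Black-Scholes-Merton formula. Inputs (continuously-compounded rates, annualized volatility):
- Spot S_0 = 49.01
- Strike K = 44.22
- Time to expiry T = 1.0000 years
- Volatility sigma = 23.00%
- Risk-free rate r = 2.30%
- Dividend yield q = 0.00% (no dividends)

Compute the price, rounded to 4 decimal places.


Answer: Price = 1.9370

Derivation:
d1 = (ln(S/K) + (r - q + 0.5*sigma^2) * T) / (sigma * sqrt(T)) = 0.66216167
d2 = d1 - sigma * sqrt(T) = 0.43216167
exp(-rT) = 0.97726248; exp(-qT) = 1.00000000
P = K * exp(-rT) * N(-d2) - S_0 * exp(-qT) * N(-d1)
N(-d1) = 0.25393381; N(-d2) = 0.33281196
P = 44.2200 * 0.97726248 * 0.33281196 - 49.0100 * 1.00000000 * 0.25393381 = 1.9370


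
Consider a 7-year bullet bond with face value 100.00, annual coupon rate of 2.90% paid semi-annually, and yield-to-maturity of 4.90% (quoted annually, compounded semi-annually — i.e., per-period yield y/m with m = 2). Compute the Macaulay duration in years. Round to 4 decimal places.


Answer: Macaulay duration = 6.3358 years

Derivation:
Coupon per period c = face * coupon_rate / m = 1.450000
Periods per year m = 2; per-period yield y/m = 0.024500
Number of cashflows N = 14
Cashflows (t years, CF_t, discount factor 1/(1+y/m)^(m*t), PV):
  t = 0.5000: CF_t = 1.450000, DF = 0.976086, PV = 1.415325
  t = 1.0000: CF_t = 1.450000, DF = 0.952744, PV = 1.381478
  t = 1.5000: CF_t = 1.450000, DF = 0.929960, PV = 1.348442
  t = 2.0000: CF_t = 1.450000, DF = 0.907721, PV = 1.316195
  t = 2.5000: CF_t = 1.450000, DF = 0.886013, PV = 1.284719
  t = 3.0000: CF_t = 1.450000, DF = 0.864825, PV = 1.253996
  t = 3.5000: CF_t = 1.450000, DF = 0.844143, PV = 1.224008
  t = 4.0000: CF_t = 1.450000, DF = 0.823957, PV = 1.194737
  t = 4.5000: CF_t = 1.450000, DF = 0.804252, PV = 1.166166
  t = 5.0000: CF_t = 1.450000, DF = 0.785019, PV = 1.138278
  t = 5.5000: CF_t = 1.450000, DF = 0.766246, PV = 1.111057
  t = 6.0000: CF_t = 1.450000, DF = 0.747922, PV = 1.084487
  t = 6.5000: CF_t = 1.450000, DF = 0.730036, PV = 1.058553
  t = 7.0000: CF_t = 101.450000, DF = 0.712578, PV = 72.291057
Price P = sum_t PV_t = 88.268497
Macaulay numerator sum_t t * PV_t:
  t * PV_t at t = 0.5000: 0.707662
  t * PV_t at t = 1.0000: 1.381478
  t * PV_t at t = 1.5000: 2.022662
  t * PV_t at t = 2.0000: 2.632389
  t * PV_t at t = 2.5000: 3.211798
  t * PV_t at t = 3.0000: 3.761989
  t * PV_t at t = 3.5000: 4.284028
  t * PV_t at t = 4.0000: 4.778948
  t * PV_t at t = 4.5000: 5.247747
  t * PV_t at t = 5.0000: 5.691390
  t * PV_t at t = 5.5000: 6.110815
  t * PV_t at t = 6.0000: 6.506923
  t * PV_t at t = 6.5000: 6.880593
  t * PV_t at t = 7.0000: 506.037397
Macaulay duration D = (sum_t t * PV_t) / P = 559.255819 / 88.268497 = 6.335848


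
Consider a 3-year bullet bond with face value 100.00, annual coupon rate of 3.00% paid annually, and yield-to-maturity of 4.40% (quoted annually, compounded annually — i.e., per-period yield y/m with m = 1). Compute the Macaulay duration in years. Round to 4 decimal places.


Answer: Macaulay duration = 2.9116 years

Derivation:
Coupon per period c = face * coupon_rate / m = 3.000000
Periods per year m = 1; per-period yield y/m = 0.044000
Number of cashflows N = 3
Cashflows (t years, CF_t, discount factor 1/(1+y/m)^(m*t), PV):
  t = 1.0000: CF_t = 3.000000, DF = 0.957854, PV = 2.873563
  t = 2.0000: CF_t = 3.000000, DF = 0.917485, PV = 2.752455
  t = 3.0000: CF_t = 103.000000, DF = 0.878817, PV = 90.518162
Price P = sum_t PV_t = 96.144181
Macaulay numerator sum_t t * PV_t:
  t * PV_t at t = 1.0000: 2.873563
  t * PV_t at t = 2.0000: 5.504910
  t * PV_t at t = 3.0000: 271.554487
Macaulay duration D = (sum_t t * PV_t) / P = 279.932961 / 96.144181 = 2.911595


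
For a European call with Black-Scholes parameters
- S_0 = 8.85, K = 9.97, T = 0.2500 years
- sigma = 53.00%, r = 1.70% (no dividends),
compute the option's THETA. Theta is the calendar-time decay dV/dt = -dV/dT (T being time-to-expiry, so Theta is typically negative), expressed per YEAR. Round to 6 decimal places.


Answer: Theta = -1.836499

Derivation:
d1 = -0.3011344338; d2 = -0.5661344338
phi(d1) = 0.3812577944; exp(-qT) = 1.0000000000; exp(-rT) = 0.9957590185
Theta = -S*exp(-qT)*phi(d1)*sigma/(2*sqrt(T)) - r*K*exp(-rT)*N(d2) + q*S*exp(-qT)*N(d1)
N(d1) = 0.3816559923; N(d2) = 0.2856511985; sqrt(T) = 0.5000000000
Term 1 = -8.8500 * 1.0000000000 * 0.3812577944 * 0.5300 / (2 * 0.5000000000) = -1.7882896846
Term 2 = -0.0170 * 9.9700 * 0.9957590185 * 0.2856511985 = -0.0482096944
Term 3 = 0 (no dividend yield, q = 0)
Theta = -1.7882896846 + (-0.0482096944) + (0.0000000000) = -1.836499


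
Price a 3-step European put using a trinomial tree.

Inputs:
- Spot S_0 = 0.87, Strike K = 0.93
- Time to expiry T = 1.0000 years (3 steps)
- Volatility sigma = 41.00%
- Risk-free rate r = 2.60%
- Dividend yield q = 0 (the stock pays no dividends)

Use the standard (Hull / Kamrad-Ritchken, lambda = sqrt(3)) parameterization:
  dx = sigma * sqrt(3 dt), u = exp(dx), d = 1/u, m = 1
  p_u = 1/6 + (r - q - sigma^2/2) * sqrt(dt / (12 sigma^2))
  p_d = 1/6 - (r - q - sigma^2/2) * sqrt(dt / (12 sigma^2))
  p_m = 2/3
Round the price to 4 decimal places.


Answer: Price = V(0,0) = 0.1593

Derivation:
dt = T/N = 0.333333; dx = sigma*sqrt(3*dt) = 0.410000
u = exp(dx) = 1.506818; d = 1/u = 0.663650
p_u = 0.143069, p_m = 0.666667, p_d = 0.190264
Discount per step: exp(-r*dt) = 0.991371
Stock lattice S(k, j) with j the centered position index:
  k=0: S(0,+0) = 0.8700
  k=1: S(1,-1) = 0.5774; S(1,+0) = 0.8700; S(1,+1) = 1.3109
  k=2: S(2,-2) = 0.3832; S(2,-1) = 0.5774; S(2,+0) = 0.8700; S(2,+1) = 1.3109; S(2,+2) = 1.9753
  k=3: S(3,-3) = 0.2543; S(3,-2) = 0.3832; S(3,-1) = 0.5774; S(3,+0) = 0.8700; S(3,+1) = 1.3109; S(3,+2) = 1.9753; S(3,+3) = 2.9765
Terminal payoffs V(N, j) = max(K - S_T, 0):
  V(3,-3) = 0.675705; V(3,-2) = 0.546824; V(3,-1) = 0.352624; V(3,+0) = 0.060000; V(3,+1) = 0.000000; V(3,+2) = 0.000000; V(3,+3) = 0.000000
Backward induction: V(k, j) = exp(-r*dt) * [p_u * V(k+1, j+1) + p_m * V(k+1, j) + p_d * V(k+1, j-1)]
  V(2,-2) = exp(-r*dt) * [p_u*0.352624 + p_m*0.546824 + p_d*0.675705] = 0.538871
  V(2,-1) = exp(-r*dt) * [p_u*0.060000 + p_m*0.352624 + p_d*0.546824] = 0.344708
  V(2,+0) = exp(-r*dt) * [p_u*0.000000 + p_m*0.060000 + p_d*0.352624] = 0.106168
  V(2,+1) = exp(-r*dt) * [p_u*0.000000 + p_m*0.000000 + p_d*0.060000] = 0.011317
  V(2,+2) = exp(-r*dt) * [p_u*0.000000 + p_m*0.000000 + p_d*0.000000] = 0.000000
  V(1,-1) = exp(-r*dt) * [p_u*0.106168 + p_m*0.344708 + p_d*0.538871] = 0.344524
  V(1,+0) = exp(-r*dt) * [p_u*0.011317 + p_m*0.106168 + p_d*0.344708] = 0.136792
  V(1,+1) = exp(-r*dt) * [p_u*0.000000 + p_m*0.011317 + p_d*0.106168] = 0.027505
  V(0,+0) = exp(-r*dt) * [p_u*0.027505 + p_m*0.136792 + p_d*0.344524] = 0.159294


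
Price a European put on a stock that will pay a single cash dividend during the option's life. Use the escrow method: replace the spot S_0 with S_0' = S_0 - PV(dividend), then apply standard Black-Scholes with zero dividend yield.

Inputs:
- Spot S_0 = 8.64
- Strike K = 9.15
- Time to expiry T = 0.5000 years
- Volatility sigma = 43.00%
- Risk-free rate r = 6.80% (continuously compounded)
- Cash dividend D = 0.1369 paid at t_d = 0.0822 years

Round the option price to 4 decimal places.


Answer: Price = 1.2269

Derivation:
PV(D) = D * exp(-r * t_d) = 0.1369 * 0.99442599 = 0.13613692
S_0' = S_0 - PV(D) = 8.6400 - 0.13613692 = 8.50386308
d1 = (ln(S_0'/K) + (r + sigma^2/2)*T) / (sigma*sqrt(T)) = 0.02299466
d2 = d1 - sigma*sqrt(T) = -0.28106126
exp(-rT) = 0.96657150
N(-d1) = 0.49082727; N(-d2) = 0.61066829
P = K * exp(-rT) * N(-d2) - S_0' * N(-d1) = 9.1500 * 0.96657150 * 0.61066829 - 8.50386308 * 0.49082727 = 1.2269


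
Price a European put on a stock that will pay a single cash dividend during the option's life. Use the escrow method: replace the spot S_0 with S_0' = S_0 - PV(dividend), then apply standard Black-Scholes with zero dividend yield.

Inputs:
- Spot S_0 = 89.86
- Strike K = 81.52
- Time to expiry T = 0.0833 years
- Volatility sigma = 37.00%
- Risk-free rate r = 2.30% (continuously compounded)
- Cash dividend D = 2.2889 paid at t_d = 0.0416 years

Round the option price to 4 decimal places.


Answer: Price = 1.3117

Derivation:
PV(D) = D * exp(-r * t_d) = 2.2889 * 0.99904366 = 2.28671103
S_0' = S_0 - PV(D) = 89.8600 - 2.28671103 = 87.57328897
d1 = (ln(S_0'/K) + (r + sigma^2/2)*T) / (sigma*sqrt(T)) = 0.74207873
d2 = d1 - sigma*sqrt(T) = 0.63529030
exp(-rT) = 0.99808593
N(-d1) = 0.22901982; N(-d2) = 0.26261955
P = K * exp(-rT) * N(-d2) - S_0' * N(-d1) = 81.5200 * 0.99808593 * 0.26261955 - 87.57328897 * 0.22901982 = 1.3117


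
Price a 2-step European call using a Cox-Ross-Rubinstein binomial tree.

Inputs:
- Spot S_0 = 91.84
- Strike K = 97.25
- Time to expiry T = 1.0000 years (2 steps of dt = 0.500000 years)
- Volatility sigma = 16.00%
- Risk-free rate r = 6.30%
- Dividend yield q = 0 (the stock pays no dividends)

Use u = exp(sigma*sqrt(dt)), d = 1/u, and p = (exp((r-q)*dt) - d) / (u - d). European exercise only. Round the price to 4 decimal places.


Answer: Price = V(0,0) = 6.3165

Derivation:
dt = T/N = 0.500000
u = exp(sigma*sqrt(dt)) = 1.119785; d = 1/u = 0.893028
p = (exp((r-q)*dt) - d) / (u - d) = 0.612872
Discount per step: exp(-r*dt) = 0.968991
Stock lattice S(k, i) with i counting down-moves:
  k=0: S(0,0) = 91.8400
  k=1: S(1,0) = 102.8411; S(1,1) = 82.0157
  k=2: S(2,0) = 115.1600; S(2,1) = 91.8400; S(2,2) = 73.2423
Terminal payoffs V(N, i) = max(S_T - K, 0):
  V(2,0) = 17.909958; V(2,1) = 0.000000; V(2,2) = 0.000000
Backward induction: V(k, i) = exp(-r*dt) * [p * V(k+1, i) + (1-p) * V(k+1, i+1)].
  V(1,0) = exp(-r*dt) * [p*17.909958 + (1-p)*0.000000] = 10.636141
  V(1,1) = exp(-r*dt) * [p*0.000000 + (1-p)*0.000000] = 0.000000
  V(0,0) = exp(-r*dt) * [p*10.636141 + (1-p)*0.000000] = 6.316458


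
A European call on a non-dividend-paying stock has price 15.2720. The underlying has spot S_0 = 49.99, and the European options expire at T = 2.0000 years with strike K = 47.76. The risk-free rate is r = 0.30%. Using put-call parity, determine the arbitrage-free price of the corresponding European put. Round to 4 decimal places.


Put-call parity: C - P = S_0 * exp(-qT) - K * exp(-rT).
S_0 * exp(-qT) = 49.9900 * 1.00000000 = 49.99000000
K * exp(-rT) = 47.7600 * 0.99401796 = 47.47429796
P = C - S*exp(-qT) + K*exp(-rT)
P = 15.2720 - 49.99000000 + 47.47429796 = 12.7563

Answer: Put price = 12.7563


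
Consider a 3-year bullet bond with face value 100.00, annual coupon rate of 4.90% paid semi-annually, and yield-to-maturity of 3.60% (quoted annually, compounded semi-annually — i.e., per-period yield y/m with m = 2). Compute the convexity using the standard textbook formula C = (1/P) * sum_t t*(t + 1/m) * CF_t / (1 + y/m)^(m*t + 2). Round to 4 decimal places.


Answer: Convexity = 9.3684

Derivation:
Coupon per period c = face * coupon_rate / m = 2.450000
Periods per year m = 2; per-period yield y/m = 0.018000
Number of cashflows N = 6
Cashflows (t years, CF_t, discount factor 1/(1+y/m)^(m*t), PV):
  t = 0.5000: CF_t = 2.450000, DF = 0.982318, PV = 2.406680
  t = 1.0000: CF_t = 2.450000, DF = 0.964949, PV = 2.364126
  t = 1.5000: CF_t = 2.450000, DF = 0.947887, PV = 2.322324
  t = 2.0000: CF_t = 2.450000, DF = 0.931127, PV = 2.281261
  t = 2.5000: CF_t = 2.450000, DF = 0.914663, PV = 2.240924
  t = 3.0000: CF_t = 102.450000, DF = 0.898490, PV = 92.050318
Price P = sum_t PV_t = 103.665633
Convexity numerator sum_t t*(t + 1/m) * CF_t / (1+y/m)^(m*t + 2):
  t = 0.5000: term = 1.161162
  t = 1.0000: term = 3.421891
  t = 1.5000: term = 6.722773
  t = 2.0000: term = 11.006505
  t = 2.5000: term = 16.217836
  t = 3.0000: term = 932.650737
Convexity = (1/P) * sum = 971.180904 / 103.665633 = 9.368398
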